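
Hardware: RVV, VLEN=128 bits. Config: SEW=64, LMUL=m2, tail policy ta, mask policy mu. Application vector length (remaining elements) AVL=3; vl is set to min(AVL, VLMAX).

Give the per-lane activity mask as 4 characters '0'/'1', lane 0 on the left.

lanes per group: 128·2/64 = 4
vl = min(AVL, VLMAX) = min(3, 4) = 3
bits (lane 0 leftmost): 1110

predicate = 1110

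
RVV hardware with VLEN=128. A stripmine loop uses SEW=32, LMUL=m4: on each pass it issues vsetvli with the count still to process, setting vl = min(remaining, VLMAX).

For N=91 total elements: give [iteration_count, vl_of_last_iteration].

[iterations, last_vl] = [6, 11]

VLMAX = (128 × 4) / 32 = 16 lanes
N=91: ⌈91/16⌉ = 6 iters; last vl = 91 − 5×16 = 11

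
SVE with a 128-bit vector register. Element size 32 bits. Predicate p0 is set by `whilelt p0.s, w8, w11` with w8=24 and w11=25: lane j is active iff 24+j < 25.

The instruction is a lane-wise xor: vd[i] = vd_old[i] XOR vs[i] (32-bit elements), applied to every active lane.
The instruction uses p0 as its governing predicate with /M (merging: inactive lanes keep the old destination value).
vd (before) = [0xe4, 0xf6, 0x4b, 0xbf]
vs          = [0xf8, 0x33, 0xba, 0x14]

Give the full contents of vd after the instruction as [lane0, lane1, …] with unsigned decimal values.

vd = [28, 246, 75, 191]

128-bit reg / 32-bit elem → 4 lanes
p0[j] = (24+j < 25); true for j=0..0 → 1 lanes set
lane  0: xor(0xe4,0xf8) ⇒ 0x1c
lane  1: tail/keep ⇒ 0xf6
lane  2: tail/keep ⇒ 0x4b
lane  3: tail/keep ⇒ 0xbf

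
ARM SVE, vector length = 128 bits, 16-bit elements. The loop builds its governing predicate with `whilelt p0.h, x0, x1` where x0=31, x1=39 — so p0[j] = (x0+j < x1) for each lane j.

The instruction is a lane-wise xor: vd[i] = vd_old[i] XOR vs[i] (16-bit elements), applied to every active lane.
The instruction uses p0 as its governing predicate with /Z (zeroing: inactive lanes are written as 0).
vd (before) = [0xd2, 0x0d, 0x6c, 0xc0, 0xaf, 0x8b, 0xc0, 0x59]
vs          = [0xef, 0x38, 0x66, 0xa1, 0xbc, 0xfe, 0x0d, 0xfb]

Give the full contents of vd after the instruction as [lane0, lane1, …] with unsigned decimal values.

vd = [61, 53, 10, 97, 19, 117, 205, 162]

lane count: 128 div 16 = 8
p0[j] = (31+j < 39); true for j=0..7 → 8 lanes set
lane  0: xor(0xd2,0xef) ⇒ 0x3d
lane  1: xor(0x0d,0x38) ⇒ 0x35
lane  2: xor(0x6c,0x66) ⇒ 0x0a
lane  3: xor(0xc0,0xa1) ⇒ 0x61
lane  4: xor(0xaf,0xbc) ⇒ 0x13
lane  5: xor(0x8b,0xfe) ⇒ 0x75
lane  6: xor(0xc0,0x0d) ⇒ 0xcd
lane  7: xor(0x59,0xfb) ⇒ 0xa2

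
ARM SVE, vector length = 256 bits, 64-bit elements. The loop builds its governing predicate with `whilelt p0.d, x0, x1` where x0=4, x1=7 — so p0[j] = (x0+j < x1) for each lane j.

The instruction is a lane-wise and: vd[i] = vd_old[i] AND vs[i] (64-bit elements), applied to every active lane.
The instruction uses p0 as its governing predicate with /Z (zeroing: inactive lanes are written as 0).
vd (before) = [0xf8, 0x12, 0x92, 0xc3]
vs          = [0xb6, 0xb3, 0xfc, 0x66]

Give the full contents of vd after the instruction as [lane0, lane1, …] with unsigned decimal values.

register lanes = 256/64 = 4
active while 4+j < 7, i.e. j ∈ [0,3) capped at 4 ⇒ 3
  i=0: and(0xf8,0xb6) → 176
  i=1: and(0x12,0xb3) → 18
  i=2: and(0x92,0xfc) → 144
  i=3: tail/zero → 0

vd = [176, 18, 144, 0]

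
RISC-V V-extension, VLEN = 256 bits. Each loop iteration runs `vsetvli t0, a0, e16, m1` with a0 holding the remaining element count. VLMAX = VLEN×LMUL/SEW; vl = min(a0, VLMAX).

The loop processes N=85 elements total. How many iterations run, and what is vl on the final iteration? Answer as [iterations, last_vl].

lanes per group: 256·1/16 = 16
N=85: ⌈85/16⌉ = 6 iters; last vl = 85 − 5×16 = 5

[iterations, last_vl] = [6, 5]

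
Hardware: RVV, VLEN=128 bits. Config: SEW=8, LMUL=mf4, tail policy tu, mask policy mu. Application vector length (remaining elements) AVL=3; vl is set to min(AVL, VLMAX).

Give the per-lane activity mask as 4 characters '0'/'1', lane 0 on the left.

lanes per group: 128·1/4/8 = 4
vl = min(AVL, VLMAX) = min(3, 4) = 3
bits (lane 0 leftmost): 1110

predicate = 1110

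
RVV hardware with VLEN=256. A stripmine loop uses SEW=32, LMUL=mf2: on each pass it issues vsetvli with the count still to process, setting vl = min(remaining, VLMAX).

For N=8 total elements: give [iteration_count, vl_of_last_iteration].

VLMAX = VLEN×LMUL/SEW = 256×1/2/32 = 4
iterations = ceil(8/4) = 2; final-pass vl = 4

[iterations, last_vl] = [2, 4]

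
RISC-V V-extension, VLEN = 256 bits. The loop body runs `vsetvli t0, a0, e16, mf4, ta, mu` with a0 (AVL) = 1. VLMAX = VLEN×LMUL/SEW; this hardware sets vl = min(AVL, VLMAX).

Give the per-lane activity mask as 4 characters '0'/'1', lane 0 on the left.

predicate = 1000

VLMAX = (256 × 1/4) / 16 = 4 lanes
AVL=1 ≤ VLMAX=4, so vl = 1
bits (lane 0 leftmost): 1000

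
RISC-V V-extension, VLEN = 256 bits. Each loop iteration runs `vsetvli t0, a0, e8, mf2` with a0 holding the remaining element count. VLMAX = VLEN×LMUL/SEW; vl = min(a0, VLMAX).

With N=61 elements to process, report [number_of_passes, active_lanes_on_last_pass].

lanes per group: 256·1/2/8 = 16
61 elements at 16/iter → 4 passes, remainder 13 on the last

[iterations, last_vl] = [4, 13]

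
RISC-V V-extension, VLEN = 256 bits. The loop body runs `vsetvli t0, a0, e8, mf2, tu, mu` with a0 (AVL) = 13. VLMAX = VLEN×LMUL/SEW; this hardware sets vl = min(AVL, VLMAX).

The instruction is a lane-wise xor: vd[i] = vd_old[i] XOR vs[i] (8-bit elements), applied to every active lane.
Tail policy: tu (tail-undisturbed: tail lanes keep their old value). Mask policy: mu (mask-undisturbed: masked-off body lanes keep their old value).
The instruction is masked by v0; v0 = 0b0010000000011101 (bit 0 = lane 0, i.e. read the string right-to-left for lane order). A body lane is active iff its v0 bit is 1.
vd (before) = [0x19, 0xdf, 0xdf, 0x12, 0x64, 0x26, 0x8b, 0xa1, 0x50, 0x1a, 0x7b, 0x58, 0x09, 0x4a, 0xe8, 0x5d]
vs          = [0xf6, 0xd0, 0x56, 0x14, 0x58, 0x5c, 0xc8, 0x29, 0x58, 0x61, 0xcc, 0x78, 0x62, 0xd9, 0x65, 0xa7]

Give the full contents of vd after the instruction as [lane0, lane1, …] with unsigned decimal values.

VLMAX = VLEN×LMUL/SEW = 256×1/2/8 = 16
vl = min(AVL, VLMAX) = min(13, 16) = 13
lane  0: xor(0x19,0xf6) ⇒ 0xef
lane  1: mask-off/keep ⇒ 0xdf
lane  2: xor(0xdf,0x56) ⇒ 0x89
lane  3: xor(0x12,0x14) ⇒ 0x06
lane  4: xor(0x64,0x58) ⇒ 0x3c
lane  5: mask-off/keep ⇒ 0x26
lane  6: mask-off/keep ⇒ 0x8b
lane  7: mask-off/keep ⇒ 0xa1
lane  8: mask-off/keep ⇒ 0x50
lane  9: mask-off/keep ⇒ 0x1a
lane 10: mask-off/keep ⇒ 0x7b
lane 11: mask-off/keep ⇒ 0x58
lane 12: mask-off/keep ⇒ 0x09
lane 13: tail/keep ⇒ 0x4a
lane 14: tail/keep ⇒ 0xe8
lane 15: tail/keep ⇒ 0x5d

vd = [239, 223, 137, 6, 60, 38, 139, 161, 80, 26, 123, 88, 9, 74, 232, 93]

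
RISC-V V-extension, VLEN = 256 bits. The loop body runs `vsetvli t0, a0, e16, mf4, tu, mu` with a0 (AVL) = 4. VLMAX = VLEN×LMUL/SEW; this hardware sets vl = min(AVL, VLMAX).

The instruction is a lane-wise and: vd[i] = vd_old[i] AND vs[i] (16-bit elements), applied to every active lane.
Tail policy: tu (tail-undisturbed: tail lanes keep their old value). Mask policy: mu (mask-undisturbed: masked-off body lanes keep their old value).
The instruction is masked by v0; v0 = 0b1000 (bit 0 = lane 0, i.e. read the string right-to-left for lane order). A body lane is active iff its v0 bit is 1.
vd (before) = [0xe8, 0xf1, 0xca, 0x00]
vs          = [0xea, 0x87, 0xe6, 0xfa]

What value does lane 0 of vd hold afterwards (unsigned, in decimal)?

VLMAX = (256 × 1/4) / 16 = 4 lanes
vl = min(AVL, VLMAX) = min(4, 4) = 4
  i=0: mask-off/keep → 232
  i=1: mask-off/keep → 241
  i=2: mask-off/keep → 202
  i=3: and(0x00,0xfa) → 0

vd[0] = 232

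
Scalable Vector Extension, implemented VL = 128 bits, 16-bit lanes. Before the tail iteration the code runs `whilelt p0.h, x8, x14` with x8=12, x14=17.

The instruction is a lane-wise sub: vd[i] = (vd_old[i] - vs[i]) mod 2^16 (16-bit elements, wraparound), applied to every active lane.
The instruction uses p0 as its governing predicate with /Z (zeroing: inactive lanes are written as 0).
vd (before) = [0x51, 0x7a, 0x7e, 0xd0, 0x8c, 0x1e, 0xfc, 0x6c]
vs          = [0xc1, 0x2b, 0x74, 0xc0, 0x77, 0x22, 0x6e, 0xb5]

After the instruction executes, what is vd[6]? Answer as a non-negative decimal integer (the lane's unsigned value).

register lanes = 128/16 = 8
active while 12+j < 17, i.e. j ∈ [0,5) capped at 8 ⇒ 5
[0] sub(0x51,0xc1) = 0xff90
[1] sub(0x7a,0x2b) = 0x4f
[2] sub(0x7e,0x74) = 0x0a
[3] sub(0xd0,0xc0) = 0x10
[4] sub(0x8c,0x77) = 0x15
[5] tail/zero = 0x00
[6] tail/zero = 0x00
[7] tail/zero = 0x00

vd[6] = 0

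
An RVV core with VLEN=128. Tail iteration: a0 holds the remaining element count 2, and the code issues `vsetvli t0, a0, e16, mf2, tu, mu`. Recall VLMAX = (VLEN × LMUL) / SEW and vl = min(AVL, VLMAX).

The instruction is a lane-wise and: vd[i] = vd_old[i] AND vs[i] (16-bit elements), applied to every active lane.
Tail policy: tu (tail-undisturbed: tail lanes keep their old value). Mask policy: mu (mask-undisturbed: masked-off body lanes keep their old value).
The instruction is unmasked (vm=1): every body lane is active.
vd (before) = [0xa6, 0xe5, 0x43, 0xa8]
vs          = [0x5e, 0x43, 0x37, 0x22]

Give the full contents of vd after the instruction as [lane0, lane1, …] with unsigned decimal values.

lanes per group: 128·1/2/16 = 4
vl ← min(2, 4) = 2
vd[0] and(0xa6,0x5e) -> 0x06
vd[1] and(0xe5,0x43) -> 0x41
vd[2] tail/keep -> 0x43
vd[3] tail/keep -> 0xa8

vd = [6, 65, 67, 168]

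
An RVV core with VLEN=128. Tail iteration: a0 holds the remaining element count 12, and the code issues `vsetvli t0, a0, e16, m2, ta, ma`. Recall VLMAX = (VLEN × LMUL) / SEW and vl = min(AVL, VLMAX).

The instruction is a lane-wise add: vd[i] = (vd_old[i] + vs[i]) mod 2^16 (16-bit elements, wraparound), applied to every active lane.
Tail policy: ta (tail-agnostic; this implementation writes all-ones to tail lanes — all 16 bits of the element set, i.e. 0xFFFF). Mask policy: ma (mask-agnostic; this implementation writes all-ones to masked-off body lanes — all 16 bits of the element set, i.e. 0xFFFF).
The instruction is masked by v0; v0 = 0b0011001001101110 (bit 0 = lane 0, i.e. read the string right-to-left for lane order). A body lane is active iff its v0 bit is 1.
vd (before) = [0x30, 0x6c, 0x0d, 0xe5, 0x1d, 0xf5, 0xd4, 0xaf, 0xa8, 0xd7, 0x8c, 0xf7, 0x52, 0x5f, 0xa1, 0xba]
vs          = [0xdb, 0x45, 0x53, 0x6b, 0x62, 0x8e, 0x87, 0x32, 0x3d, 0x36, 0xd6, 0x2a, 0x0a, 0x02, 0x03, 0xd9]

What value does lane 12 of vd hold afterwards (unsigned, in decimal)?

vd[12] = 65535

lanes per group: 128·2/16 = 16
AVL=12 ≤ VLMAX=16, so vl = 12
vd[0] mask-off/ones -> 0xffff
vd[1] add(0x6c,0x45) -> 0xb1
vd[2] add(0x0d,0x53) -> 0x60
vd[3] add(0xe5,0x6b) -> 0x150
vd[4] mask-off/ones -> 0xffff
vd[5] add(0xf5,0x8e) -> 0x183
vd[6] add(0xd4,0x87) -> 0x15b
vd[7] mask-off/ones -> 0xffff
vd[8] mask-off/ones -> 0xffff
vd[9] add(0xd7,0x36) -> 0x10d
vd[10] mask-off/ones -> 0xffff
vd[11] mask-off/ones -> 0xffff
vd[12] tail/ones -> 0xffff
vd[13] tail/ones -> 0xffff
vd[14] tail/ones -> 0xffff
vd[15] tail/ones -> 0xffff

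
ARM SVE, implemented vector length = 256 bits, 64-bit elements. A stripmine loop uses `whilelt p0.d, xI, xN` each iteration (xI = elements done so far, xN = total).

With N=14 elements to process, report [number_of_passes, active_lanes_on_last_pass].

[iterations, last_vl] = [4, 2]

256-bit reg / 64-bit elem → 4 lanes
N=14: ⌈14/4⌉ = 4 iters; last vl = 14 − 3×4 = 2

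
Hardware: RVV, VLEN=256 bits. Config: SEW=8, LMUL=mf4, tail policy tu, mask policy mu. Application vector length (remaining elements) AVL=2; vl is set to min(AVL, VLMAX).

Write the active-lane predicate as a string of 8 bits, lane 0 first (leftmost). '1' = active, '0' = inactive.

predicate = 11000000

lanes per group: 256·1/4/8 = 8
vl = min(AVL, VLMAX) = min(2, 8) = 2
bits (lane 0 leftmost): 11000000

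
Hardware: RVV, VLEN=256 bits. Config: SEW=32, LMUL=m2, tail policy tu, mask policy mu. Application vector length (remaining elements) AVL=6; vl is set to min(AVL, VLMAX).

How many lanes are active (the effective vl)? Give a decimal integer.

vl = 6

VLMAX = VLEN×LMUL/SEW = 256×2/32 = 16
AVL=6 ≤ VLMAX=16, so vl = 6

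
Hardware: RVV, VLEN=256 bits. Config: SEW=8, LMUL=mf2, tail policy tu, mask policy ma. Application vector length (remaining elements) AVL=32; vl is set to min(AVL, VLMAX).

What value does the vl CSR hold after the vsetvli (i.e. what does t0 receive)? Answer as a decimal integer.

VLMAX = (256 × 1/2) / 8 = 16 lanes
vl ← min(32, 16) = 16

vl = 16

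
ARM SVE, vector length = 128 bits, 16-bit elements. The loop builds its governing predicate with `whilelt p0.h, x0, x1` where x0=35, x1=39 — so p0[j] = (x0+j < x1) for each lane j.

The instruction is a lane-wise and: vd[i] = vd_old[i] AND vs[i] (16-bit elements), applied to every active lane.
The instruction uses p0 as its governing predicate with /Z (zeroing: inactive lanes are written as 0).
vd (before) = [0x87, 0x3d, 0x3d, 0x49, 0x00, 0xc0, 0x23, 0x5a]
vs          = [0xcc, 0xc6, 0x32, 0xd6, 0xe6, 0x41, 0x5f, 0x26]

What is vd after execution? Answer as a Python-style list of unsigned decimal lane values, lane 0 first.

lane count: 128 div 16 = 8
p0[j] = (35+j < 39); true for j=0..3 → 4 lanes set
lane  0: and(0x87,0xcc) ⇒ 0x84
lane  1: and(0x3d,0xc6) ⇒ 0x04
lane  2: and(0x3d,0x32) ⇒ 0x30
lane  3: and(0x49,0xd6) ⇒ 0x40
lane  4: tail/zero ⇒ 0x00
lane  5: tail/zero ⇒ 0x00
lane  6: tail/zero ⇒ 0x00
lane  7: tail/zero ⇒ 0x00

vd = [132, 4, 48, 64, 0, 0, 0, 0]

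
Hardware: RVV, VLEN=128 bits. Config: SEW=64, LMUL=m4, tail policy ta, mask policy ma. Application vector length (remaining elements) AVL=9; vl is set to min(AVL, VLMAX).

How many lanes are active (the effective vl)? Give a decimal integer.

vl = 8

VLMAX = (128 × 4) / 64 = 8 lanes
AVL=9 > VLMAX=8, so vl = 8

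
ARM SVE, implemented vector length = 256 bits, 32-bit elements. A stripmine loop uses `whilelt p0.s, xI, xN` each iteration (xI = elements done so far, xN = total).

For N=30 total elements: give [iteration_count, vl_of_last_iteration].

register lanes = 256/32 = 8
N=30: ⌈30/8⌉ = 4 iters; last vl = 30 − 3×8 = 6

[iterations, last_vl] = [4, 6]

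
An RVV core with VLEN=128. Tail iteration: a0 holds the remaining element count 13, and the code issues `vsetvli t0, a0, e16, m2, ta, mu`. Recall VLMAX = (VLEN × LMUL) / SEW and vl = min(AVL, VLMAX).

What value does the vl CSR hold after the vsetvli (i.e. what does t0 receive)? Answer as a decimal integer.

VLMAX = VLEN×LMUL/SEW = 128×2/16 = 16
vl ← min(13, 16) = 13

vl = 13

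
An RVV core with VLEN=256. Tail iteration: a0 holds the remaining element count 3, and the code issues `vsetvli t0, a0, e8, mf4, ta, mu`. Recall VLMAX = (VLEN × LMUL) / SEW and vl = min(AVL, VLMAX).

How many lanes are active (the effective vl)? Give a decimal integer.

vl = 3

lanes per group: 256·1/4/8 = 8
vl = min(AVL, VLMAX) = min(3, 8) = 3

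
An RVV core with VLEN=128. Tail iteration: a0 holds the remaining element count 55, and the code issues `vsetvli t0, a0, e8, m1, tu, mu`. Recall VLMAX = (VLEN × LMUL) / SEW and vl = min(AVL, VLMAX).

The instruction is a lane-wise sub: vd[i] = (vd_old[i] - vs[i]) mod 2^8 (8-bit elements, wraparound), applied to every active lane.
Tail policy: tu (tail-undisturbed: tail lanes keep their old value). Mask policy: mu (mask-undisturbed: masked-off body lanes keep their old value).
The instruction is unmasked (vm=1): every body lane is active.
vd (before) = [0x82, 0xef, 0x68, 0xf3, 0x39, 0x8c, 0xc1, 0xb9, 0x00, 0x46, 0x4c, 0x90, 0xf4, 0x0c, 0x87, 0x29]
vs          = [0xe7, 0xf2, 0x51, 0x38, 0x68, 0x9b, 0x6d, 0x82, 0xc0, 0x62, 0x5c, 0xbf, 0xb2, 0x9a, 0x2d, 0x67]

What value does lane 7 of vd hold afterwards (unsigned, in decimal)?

vd[7] = 55

VLMAX = VLEN×LMUL/SEW = 128×1/8 = 16
AVL=55 > VLMAX=16, so vl = 16
[0] sub(0x82,0xe7) = 0x9b
[1] sub(0xef,0xf2) = 0xfd
[2] sub(0x68,0x51) = 0x17
[3] sub(0xf3,0x38) = 0xbb
[4] sub(0x39,0x68) = 0xd1
[5] sub(0x8c,0x9b) = 0xf1
[6] sub(0xc1,0x6d) = 0x54
[7] sub(0xb9,0x82) = 0x37
[8] sub(0x00,0xc0) = 0x40
[9] sub(0x46,0x62) = 0xe4
[10] sub(0x4c,0x5c) = 0xf0
[11] sub(0x90,0xbf) = 0xd1
[12] sub(0xf4,0xb2) = 0x42
[13] sub(0x0c,0x9a) = 0x72
[14] sub(0x87,0x2d) = 0x5a
[15] sub(0x29,0x67) = 0xc2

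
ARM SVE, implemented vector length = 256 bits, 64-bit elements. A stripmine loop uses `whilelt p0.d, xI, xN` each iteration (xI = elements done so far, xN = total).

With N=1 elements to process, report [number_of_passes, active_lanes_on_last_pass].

[iterations, last_vl] = [1, 1]

lane count: 256 div 64 = 4
1 elements at 4/iter → 1 passes, remainder 1 on the last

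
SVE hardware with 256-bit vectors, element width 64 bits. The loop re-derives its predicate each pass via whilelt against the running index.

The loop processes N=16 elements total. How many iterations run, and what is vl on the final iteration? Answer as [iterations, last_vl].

register lanes = 256/64 = 4
N=16: ⌈16/4⌉ = 4 iters; last vl = 16 − 3×4 = 4

[iterations, last_vl] = [4, 4]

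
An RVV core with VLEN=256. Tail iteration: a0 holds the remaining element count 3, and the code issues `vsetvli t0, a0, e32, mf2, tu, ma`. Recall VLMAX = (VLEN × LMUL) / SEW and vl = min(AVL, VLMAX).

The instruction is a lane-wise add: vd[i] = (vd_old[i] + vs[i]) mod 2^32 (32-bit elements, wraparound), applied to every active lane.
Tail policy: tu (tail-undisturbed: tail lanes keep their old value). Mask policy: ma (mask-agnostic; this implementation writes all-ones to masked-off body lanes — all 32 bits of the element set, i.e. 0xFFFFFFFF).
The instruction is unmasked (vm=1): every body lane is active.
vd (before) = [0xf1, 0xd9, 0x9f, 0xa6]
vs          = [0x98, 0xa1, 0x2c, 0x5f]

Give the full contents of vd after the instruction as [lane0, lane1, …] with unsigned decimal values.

VLMAX = (256 × 1/2) / 32 = 4 lanes
vl = min(AVL, VLMAX) = min(3, 4) = 3
lane  0: add(0xf1,0x98) ⇒ 0x189
lane  1: add(0xd9,0xa1) ⇒ 0x17a
lane  2: add(0x9f,0x2c) ⇒ 0xcb
lane  3: tail/keep ⇒ 0xa6

vd = [393, 378, 203, 166]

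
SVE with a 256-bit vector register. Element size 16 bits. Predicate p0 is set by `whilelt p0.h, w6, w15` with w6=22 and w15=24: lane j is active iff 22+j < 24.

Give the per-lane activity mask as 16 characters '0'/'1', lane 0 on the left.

256-bit reg / 16-bit elem → 16 lanes
active while 22+j < 24, i.e. j ∈ [0,2) capped at 16 ⇒ 2
bits (lane 0 leftmost): 1100000000000000

predicate = 1100000000000000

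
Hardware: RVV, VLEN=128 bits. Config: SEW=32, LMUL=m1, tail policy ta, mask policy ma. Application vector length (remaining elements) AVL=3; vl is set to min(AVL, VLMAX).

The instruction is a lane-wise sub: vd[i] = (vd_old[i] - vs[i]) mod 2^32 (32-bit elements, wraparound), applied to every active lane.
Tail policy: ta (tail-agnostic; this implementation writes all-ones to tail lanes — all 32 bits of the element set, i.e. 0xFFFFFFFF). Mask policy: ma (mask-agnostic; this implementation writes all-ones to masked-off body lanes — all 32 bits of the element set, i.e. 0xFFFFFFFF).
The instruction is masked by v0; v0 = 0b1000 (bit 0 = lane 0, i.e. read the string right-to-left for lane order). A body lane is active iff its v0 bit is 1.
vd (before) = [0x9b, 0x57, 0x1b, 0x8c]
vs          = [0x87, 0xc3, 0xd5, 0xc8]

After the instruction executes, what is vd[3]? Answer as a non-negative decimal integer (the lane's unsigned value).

VLMAX = VLEN×LMUL/SEW = 128×1/32 = 4
AVL=3 ≤ VLMAX=4, so vl = 3
lane  0: mask-off/ones ⇒ 0xffffffff
lane  1: mask-off/ones ⇒ 0xffffffff
lane  2: mask-off/ones ⇒ 0xffffffff
lane  3: tail/ones ⇒ 0xffffffff

vd[3] = 4294967295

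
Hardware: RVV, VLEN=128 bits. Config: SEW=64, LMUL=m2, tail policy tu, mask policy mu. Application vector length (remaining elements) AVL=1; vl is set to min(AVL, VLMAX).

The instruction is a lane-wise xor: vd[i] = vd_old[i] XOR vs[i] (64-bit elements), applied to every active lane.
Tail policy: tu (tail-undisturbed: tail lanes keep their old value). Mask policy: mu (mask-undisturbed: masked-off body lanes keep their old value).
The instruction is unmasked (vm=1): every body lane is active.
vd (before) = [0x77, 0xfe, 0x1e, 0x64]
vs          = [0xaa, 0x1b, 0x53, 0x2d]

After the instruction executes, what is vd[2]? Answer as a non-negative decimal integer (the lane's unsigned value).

VLMAX = (128 × 2) / 64 = 4 lanes
vl ← min(1, 4) = 1
vd[0] xor(0x77,0xaa) -> 0xdd
vd[1] tail/keep -> 0xfe
vd[2] tail/keep -> 0x1e
vd[3] tail/keep -> 0x64

vd[2] = 30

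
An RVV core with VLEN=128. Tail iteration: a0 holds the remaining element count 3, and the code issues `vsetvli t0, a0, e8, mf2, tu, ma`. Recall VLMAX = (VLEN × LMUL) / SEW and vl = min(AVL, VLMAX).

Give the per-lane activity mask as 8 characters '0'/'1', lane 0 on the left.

lanes per group: 128·1/2/8 = 8
vl = min(AVL, VLMAX) = min(3, 8) = 3
bits (lane 0 leftmost): 11100000

predicate = 11100000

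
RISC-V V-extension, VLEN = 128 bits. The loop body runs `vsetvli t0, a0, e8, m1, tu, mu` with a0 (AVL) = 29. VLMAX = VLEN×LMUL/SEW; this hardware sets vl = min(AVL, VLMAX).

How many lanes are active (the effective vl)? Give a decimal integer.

vl = 16

lanes per group: 128·1/8 = 16
AVL=29 > VLMAX=16, so vl = 16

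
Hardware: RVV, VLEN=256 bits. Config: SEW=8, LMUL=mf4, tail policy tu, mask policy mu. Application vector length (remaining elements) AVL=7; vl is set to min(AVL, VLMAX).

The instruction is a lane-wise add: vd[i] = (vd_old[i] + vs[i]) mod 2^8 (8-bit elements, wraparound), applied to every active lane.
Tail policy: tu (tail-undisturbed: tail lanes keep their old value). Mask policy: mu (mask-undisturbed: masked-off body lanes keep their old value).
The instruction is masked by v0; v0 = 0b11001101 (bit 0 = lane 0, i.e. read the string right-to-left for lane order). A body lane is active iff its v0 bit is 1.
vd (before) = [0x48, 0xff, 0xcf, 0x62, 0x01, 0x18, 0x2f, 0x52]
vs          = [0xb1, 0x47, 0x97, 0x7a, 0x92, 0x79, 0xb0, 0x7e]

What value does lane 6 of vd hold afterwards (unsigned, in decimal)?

VLMAX = (256 × 1/4) / 8 = 8 lanes
vl = min(AVL, VLMAX) = min(7, 8) = 7
lane  0: add(0x48,0xb1) ⇒ 0xf9
lane  1: mask-off/keep ⇒ 0xff
lane  2: add(0xcf,0x97) ⇒ 0x66
lane  3: add(0x62,0x7a) ⇒ 0xdc
lane  4: mask-off/keep ⇒ 0x01
lane  5: mask-off/keep ⇒ 0x18
lane  6: add(0x2f,0xb0) ⇒ 0xdf
lane  7: tail/keep ⇒ 0x52

vd[6] = 223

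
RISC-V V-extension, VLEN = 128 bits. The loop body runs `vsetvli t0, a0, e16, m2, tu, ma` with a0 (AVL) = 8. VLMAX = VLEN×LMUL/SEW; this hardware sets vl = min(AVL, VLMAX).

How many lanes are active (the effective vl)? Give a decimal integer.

vl = 8

VLMAX = (128 × 2) / 16 = 16 lanes
AVL=8 ≤ VLMAX=16, so vl = 8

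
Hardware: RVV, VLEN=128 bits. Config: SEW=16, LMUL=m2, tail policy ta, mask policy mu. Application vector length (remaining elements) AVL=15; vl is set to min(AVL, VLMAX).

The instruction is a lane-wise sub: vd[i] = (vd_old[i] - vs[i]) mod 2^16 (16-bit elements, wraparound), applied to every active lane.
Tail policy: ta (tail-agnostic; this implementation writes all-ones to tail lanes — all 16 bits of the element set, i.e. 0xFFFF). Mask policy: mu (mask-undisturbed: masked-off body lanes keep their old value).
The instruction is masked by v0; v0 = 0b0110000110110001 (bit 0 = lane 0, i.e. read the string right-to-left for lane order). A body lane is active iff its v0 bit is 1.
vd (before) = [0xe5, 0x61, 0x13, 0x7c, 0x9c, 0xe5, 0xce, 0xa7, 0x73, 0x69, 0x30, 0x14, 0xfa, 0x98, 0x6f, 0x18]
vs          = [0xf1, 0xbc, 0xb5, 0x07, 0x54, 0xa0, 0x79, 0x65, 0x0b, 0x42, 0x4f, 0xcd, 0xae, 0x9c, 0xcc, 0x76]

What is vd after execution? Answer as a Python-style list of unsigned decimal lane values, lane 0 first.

VLMAX = (128 × 2) / 16 = 16 lanes
vl ← min(15, 16) = 15
lane  0: sub(0xe5,0xf1) ⇒ 0xfff4
lane  1: mask-off/keep ⇒ 0x61
lane  2: mask-off/keep ⇒ 0x13
lane  3: mask-off/keep ⇒ 0x7c
lane  4: sub(0x9c,0x54) ⇒ 0x48
lane  5: sub(0xe5,0xa0) ⇒ 0x45
lane  6: mask-off/keep ⇒ 0xce
lane  7: sub(0xa7,0x65) ⇒ 0x42
lane  8: sub(0x73,0x0b) ⇒ 0x68
lane  9: mask-off/keep ⇒ 0x69
lane 10: mask-off/keep ⇒ 0x30
lane 11: mask-off/keep ⇒ 0x14
lane 12: mask-off/keep ⇒ 0xfa
lane 13: sub(0x98,0x9c) ⇒ 0xfffc
lane 14: sub(0x6f,0xcc) ⇒ 0xffa3
lane 15: tail/ones ⇒ 0xffff

vd = [65524, 97, 19, 124, 72, 69, 206, 66, 104, 105, 48, 20, 250, 65532, 65443, 65535]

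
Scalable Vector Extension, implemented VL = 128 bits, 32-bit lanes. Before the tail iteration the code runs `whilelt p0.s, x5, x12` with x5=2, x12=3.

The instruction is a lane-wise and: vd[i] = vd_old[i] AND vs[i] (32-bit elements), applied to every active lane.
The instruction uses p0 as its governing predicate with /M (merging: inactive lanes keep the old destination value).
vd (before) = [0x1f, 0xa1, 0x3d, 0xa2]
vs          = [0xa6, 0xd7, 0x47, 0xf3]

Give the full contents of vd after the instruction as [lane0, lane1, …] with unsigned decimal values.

vd = [6, 161, 61, 162]

lane count: 128 div 32 = 4
p0[j] = (2+j < 3); true for j=0..0 → 1 lanes set
[0] and(0x1f,0xa6) = 0x06
[1] tail/keep = 0xa1
[2] tail/keep = 0x3d
[3] tail/keep = 0xa2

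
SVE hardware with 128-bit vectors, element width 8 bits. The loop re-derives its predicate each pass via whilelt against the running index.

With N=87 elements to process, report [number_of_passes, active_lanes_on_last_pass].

128-bit reg / 8-bit elem → 16 lanes
N=87: ⌈87/16⌉ = 6 iters; last vl = 87 − 5×16 = 7

[iterations, last_vl] = [6, 7]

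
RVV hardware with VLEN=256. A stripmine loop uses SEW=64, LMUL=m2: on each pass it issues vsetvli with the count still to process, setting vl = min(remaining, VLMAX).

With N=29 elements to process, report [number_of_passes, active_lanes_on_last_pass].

VLMAX = VLEN×LMUL/SEW = 256×2/64 = 8
N=29: ⌈29/8⌉ = 4 iters; last vl = 29 − 3×8 = 5

[iterations, last_vl] = [4, 5]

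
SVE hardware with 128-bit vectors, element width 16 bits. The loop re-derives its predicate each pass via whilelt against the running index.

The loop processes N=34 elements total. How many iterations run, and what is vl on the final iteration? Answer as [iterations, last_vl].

128-bit reg / 16-bit elem → 8 lanes
iterations = ceil(34/8) = 5; final-pass vl = 2

[iterations, last_vl] = [5, 2]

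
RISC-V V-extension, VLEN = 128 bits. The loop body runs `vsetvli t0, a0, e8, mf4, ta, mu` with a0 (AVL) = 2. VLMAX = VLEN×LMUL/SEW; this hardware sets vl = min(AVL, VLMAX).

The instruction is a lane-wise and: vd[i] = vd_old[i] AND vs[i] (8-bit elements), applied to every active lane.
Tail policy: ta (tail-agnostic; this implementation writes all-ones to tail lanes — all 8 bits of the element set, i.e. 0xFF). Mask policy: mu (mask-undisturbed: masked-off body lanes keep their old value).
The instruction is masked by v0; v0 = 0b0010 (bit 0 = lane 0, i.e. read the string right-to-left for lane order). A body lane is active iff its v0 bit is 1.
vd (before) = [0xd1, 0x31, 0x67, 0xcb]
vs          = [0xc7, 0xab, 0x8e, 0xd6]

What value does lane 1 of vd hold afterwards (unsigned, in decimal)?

vd[1] = 33

lanes per group: 128·1/4/8 = 4
vl = min(AVL, VLMAX) = min(2, 4) = 2
lane  0: mask-off/keep ⇒ 0xd1
lane  1: and(0x31,0xab) ⇒ 0x21
lane  2: tail/ones ⇒ 0xff
lane  3: tail/ones ⇒ 0xff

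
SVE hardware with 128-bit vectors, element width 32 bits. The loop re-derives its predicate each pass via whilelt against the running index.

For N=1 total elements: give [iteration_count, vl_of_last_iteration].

[iterations, last_vl] = [1, 1]

128-bit reg / 32-bit elem → 4 lanes
1 elements at 4/iter → 1 passes, remainder 1 on the last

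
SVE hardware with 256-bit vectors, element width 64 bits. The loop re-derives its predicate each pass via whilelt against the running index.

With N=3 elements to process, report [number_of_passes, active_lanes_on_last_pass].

[iterations, last_vl] = [1, 3]

register lanes = 256/64 = 4
iterations = ceil(3/4) = 1; final-pass vl = 3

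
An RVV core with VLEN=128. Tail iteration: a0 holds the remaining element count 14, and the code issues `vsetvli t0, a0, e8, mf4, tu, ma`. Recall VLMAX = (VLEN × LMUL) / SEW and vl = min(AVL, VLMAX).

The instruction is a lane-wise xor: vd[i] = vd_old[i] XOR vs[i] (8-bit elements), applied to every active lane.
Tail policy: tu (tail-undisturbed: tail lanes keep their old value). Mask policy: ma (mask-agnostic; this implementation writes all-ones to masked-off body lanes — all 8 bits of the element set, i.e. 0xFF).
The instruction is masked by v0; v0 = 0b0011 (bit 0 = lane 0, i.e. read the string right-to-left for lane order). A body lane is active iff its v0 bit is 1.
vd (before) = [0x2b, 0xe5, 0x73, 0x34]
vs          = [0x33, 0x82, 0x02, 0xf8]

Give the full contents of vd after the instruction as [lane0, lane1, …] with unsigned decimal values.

vd = [24, 103, 255, 255]

VLMAX = (128 × 1/4) / 8 = 4 lanes
vl ← min(14, 4) = 4
[0] xor(0x2b,0x33) = 0x18
[1] xor(0xe5,0x82) = 0x67
[2] mask-off/ones = 0xff
[3] mask-off/ones = 0xff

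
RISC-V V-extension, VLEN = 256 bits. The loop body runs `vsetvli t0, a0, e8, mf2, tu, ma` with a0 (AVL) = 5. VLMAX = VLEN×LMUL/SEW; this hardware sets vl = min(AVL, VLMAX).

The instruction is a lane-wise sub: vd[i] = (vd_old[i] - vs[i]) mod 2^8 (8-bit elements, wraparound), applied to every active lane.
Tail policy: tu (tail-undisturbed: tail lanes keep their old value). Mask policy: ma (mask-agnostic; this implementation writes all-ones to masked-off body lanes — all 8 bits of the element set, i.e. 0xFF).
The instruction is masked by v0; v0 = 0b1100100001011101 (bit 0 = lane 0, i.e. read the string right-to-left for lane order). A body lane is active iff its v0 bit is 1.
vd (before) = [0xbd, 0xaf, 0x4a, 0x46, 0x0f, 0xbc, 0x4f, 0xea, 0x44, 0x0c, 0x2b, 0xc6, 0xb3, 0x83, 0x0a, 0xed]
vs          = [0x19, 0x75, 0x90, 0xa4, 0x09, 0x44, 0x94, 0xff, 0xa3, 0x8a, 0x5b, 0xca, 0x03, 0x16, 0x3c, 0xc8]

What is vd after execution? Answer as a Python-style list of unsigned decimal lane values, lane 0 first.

vd = [164, 255, 186, 162, 6, 188, 79, 234, 68, 12, 43, 198, 179, 131, 10, 237]

VLMAX = VLEN×LMUL/SEW = 256×1/2/8 = 16
AVL=5 ≤ VLMAX=16, so vl = 5
lane  0: sub(0xbd,0x19) ⇒ 0xa4
lane  1: mask-off/ones ⇒ 0xff
lane  2: sub(0x4a,0x90) ⇒ 0xba
lane  3: sub(0x46,0xa4) ⇒ 0xa2
lane  4: sub(0x0f,0x09) ⇒ 0x06
lane  5: tail/keep ⇒ 0xbc
lane  6: tail/keep ⇒ 0x4f
lane  7: tail/keep ⇒ 0xea
lane  8: tail/keep ⇒ 0x44
lane  9: tail/keep ⇒ 0x0c
lane 10: tail/keep ⇒ 0x2b
lane 11: tail/keep ⇒ 0xc6
lane 12: tail/keep ⇒ 0xb3
lane 13: tail/keep ⇒ 0x83
lane 14: tail/keep ⇒ 0x0a
lane 15: tail/keep ⇒ 0xed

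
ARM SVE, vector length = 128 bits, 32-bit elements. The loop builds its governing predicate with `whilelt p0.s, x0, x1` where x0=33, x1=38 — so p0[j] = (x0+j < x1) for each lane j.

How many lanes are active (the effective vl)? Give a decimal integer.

vl = 4

register lanes = 128/32 = 4
whilelt: lane j active iff 33+j < 38 → j < 5 → 4 active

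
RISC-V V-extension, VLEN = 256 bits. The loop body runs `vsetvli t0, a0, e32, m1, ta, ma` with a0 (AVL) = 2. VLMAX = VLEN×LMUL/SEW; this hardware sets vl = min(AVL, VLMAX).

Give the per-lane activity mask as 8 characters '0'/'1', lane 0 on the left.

predicate = 11000000

VLMAX = VLEN×LMUL/SEW = 256×1/32 = 8
vl = min(AVL, VLMAX) = min(2, 8) = 2
bits (lane 0 leftmost): 11000000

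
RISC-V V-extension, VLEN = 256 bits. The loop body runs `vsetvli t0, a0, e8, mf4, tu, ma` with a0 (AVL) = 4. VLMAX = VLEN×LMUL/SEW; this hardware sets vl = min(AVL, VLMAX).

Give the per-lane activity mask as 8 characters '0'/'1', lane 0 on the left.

predicate = 11110000

VLMAX = VLEN×LMUL/SEW = 256×1/4/8 = 8
vl ← min(4, 8) = 4
bits (lane 0 leftmost): 11110000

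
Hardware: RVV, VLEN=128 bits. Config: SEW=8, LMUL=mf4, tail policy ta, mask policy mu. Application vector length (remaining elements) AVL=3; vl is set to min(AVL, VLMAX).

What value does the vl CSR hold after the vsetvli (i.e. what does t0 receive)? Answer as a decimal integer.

vl = 3

VLMAX = VLEN×LMUL/SEW = 128×1/4/8 = 4
AVL=3 ≤ VLMAX=4, so vl = 3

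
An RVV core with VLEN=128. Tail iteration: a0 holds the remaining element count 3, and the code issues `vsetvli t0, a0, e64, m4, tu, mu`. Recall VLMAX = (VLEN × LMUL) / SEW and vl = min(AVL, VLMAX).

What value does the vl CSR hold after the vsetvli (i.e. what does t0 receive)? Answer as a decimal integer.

VLMAX = (128 × 4) / 64 = 8 lanes
AVL=3 ≤ VLMAX=8, so vl = 3

vl = 3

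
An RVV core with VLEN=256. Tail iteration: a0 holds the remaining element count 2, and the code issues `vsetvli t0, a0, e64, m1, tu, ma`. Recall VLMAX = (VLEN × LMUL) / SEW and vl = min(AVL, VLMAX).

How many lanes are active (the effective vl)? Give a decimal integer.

lanes per group: 256·1/64 = 4
vl = min(AVL, VLMAX) = min(2, 4) = 2

vl = 2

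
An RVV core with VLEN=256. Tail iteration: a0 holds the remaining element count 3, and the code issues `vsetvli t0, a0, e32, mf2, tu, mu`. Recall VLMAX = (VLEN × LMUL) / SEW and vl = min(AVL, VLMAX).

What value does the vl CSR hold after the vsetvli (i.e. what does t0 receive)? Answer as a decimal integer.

vl = 3

lanes per group: 256·1/2/32 = 4
vl = min(AVL, VLMAX) = min(3, 4) = 3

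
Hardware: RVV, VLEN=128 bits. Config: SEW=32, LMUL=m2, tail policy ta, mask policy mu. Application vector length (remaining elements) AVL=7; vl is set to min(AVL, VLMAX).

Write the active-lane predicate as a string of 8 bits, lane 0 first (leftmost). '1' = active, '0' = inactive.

predicate = 11111110

VLMAX = VLEN×LMUL/SEW = 128×2/32 = 8
vl ← min(7, 8) = 7
bits (lane 0 leftmost): 11111110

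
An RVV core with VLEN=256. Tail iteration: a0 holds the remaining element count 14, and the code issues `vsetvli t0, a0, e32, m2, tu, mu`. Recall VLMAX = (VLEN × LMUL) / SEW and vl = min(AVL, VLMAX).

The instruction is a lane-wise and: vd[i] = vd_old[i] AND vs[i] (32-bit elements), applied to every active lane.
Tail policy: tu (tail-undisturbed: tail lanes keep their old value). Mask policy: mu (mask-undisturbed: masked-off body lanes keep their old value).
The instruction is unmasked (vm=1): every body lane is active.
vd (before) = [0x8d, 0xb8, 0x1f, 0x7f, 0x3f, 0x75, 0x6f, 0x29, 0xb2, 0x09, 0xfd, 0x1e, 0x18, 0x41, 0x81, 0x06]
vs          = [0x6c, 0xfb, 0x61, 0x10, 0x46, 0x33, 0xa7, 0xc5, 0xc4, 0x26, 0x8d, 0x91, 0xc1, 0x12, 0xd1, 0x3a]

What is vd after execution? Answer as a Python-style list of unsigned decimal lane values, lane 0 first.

lanes per group: 256·2/32 = 16
AVL=14 ≤ VLMAX=16, so vl = 14
  i=0: and(0x8d,0x6c) → 12
  i=1: and(0xb8,0xfb) → 184
  i=2: and(0x1f,0x61) → 1
  i=3: and(0x7f,0x10) → 16
  i=4: and(0x3f,0x46) → 6
  i=5: and(0x75,0x33) → 49
  i=6: and(0x6f,0xa7) → 39
  i=7: and(0x29,0xc5) → 1
  i=8: and(0xb2,0xc4) → 128
  i=9: and(0x09,0x26) → 0
  i=10: and(0xfd,0x8d) → 141
  i=11: and(0x1e,0x91) → 16
  i=12: and(0x18,0xc1) → 0
  i=13: and(0x41,0x12) → 0
  i=14: tail/keep → 129
  i=15: tail/keep → 6

vd = [12, 184, 1, 16, 6, 49, 39, 1, 128, 0, 141, 16, 0, 0, 129, 6]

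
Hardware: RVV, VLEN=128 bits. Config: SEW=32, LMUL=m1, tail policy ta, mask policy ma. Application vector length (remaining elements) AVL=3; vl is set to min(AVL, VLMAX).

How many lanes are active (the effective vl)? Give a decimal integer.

VLMAX = (128 × 1) / 32 = 4 lanes
AVL=3 ≤ VLMAX=4, so vl = 3

vl = 3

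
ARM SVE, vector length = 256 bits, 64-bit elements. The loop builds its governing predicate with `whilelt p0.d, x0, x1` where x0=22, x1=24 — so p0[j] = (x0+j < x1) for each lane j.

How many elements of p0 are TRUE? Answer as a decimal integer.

lane count: 256 div 64 = 4
p0[j] = (22+j < 24); true for j=0..1 → 2 lanes set

vl = 2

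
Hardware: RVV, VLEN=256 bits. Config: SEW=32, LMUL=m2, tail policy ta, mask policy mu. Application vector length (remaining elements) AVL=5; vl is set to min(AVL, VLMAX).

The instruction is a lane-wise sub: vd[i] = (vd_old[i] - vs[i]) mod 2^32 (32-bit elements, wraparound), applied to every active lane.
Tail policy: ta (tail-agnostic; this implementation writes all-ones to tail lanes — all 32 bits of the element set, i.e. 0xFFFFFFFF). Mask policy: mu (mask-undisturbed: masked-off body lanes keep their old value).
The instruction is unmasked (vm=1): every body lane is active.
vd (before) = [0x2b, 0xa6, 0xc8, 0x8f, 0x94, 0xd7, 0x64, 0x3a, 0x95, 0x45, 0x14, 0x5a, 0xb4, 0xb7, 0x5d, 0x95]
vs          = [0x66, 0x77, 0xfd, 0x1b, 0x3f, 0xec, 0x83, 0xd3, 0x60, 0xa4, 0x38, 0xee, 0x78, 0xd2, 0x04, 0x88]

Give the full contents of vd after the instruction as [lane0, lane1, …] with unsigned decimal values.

VLMAX = (256 × 2) / 32 = 16 lanes
AVL=5 ≤ VLMAX=16, so vl = 5
lane  0: sub(0x2b,0x66) ⇒ 0xffffffc5
lane  1: sub(0xa6,0x77) ⇒ 0x2f
lane  2: sub(0xc8,0xfd) ⇒ 0xffffffcb
lane  3: sub(0x8f,0x1b) ⇒ 0x74
lane  4: sub(0x94,0x3f) ⇒ 0x55
lane  5: tail/ones ⇒ 0xffffffff
lane  6: tail/ones ⇒ 0xffffffff
lane  7: tail/ones ⇒ 0xffffffff
lane  8: tail/ones ⇒ 0xffffffff
lane  9: tail/ones ⇒ 0xffffffff
lane 10: tail/ones ⇒ 0xffffffff
lane 11: tail/ones ⇒ 0xffffffff
lane 12: tail/ones ⇒ 0xffffffff
lane 13: tail/ones ⇒ 0xffffffff
lane 14: tail/ones ⇒ 0xffffffff
lane 15: tail/ones ⇒ 0xffffffff

vd = [4294967237, 47, 4294967243, 116, 85, 4294967295, 4294967295, 4294967295, 4294967295, 4294967295, 4294967295, 4294967295, 4294967295, 4294967295, 4294967295, 4294967295]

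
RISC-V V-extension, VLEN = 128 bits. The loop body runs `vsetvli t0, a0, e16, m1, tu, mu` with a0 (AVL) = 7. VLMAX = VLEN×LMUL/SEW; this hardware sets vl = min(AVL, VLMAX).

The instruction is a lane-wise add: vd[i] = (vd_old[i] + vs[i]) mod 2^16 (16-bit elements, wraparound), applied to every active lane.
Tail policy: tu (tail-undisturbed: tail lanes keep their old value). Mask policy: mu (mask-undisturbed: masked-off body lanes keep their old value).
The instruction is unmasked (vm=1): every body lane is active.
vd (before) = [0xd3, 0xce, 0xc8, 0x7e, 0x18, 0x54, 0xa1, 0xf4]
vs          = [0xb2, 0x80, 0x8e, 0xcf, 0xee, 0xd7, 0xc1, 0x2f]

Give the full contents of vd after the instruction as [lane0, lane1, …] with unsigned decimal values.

VLMAX = (128 × 1) / 16 = 8 lanes
vl ← min(7, 8) = 7
lane  0: add(0xd3,0xb2) ⇒ 0x185
lane  1: add(0xce,0x80) ⇒ 0x14e
lane  2: add(0xc8,0x8e) ⇒ 0x156
lane  3: add(0x7e,0xcf) ⇒ 0x14d
lane  4: add(0x18,0xee) ⇒ 0x106
lane  5: add(0x54,0xd7) ⇒ 0x12b
lane  6: add(0xa1,0xc1) ⇒ 0x162
lane  7: tail/keep ⇒ 0xf4

vd = [389, 334, 342, 333, 262, 299, 354, 244]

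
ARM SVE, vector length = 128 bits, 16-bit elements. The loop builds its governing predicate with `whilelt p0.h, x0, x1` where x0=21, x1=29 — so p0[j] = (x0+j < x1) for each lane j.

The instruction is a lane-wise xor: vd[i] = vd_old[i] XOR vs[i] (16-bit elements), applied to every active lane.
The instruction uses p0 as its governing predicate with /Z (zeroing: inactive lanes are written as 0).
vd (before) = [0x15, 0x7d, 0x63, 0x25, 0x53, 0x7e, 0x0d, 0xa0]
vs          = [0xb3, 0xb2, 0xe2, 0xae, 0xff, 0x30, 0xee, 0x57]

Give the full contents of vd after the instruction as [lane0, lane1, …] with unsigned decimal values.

vd = [166, 207, 129, 139, 172, 78, 227, 247]

128-bit reg / 16-bit elem → 8 lanes
p0[j] = (21+j < 29); true for j=0..7 → 8 lanes set
vd[0] xor(0x15,0xb3) -> 0xa6
vd[1] xor(0x7d,0xb2) -> 0xcf
vd[2] xor(0x63,0xe2) -> 0x81
vd[3] xor(0x25,0xae) -> 0x8b
vd[4] xor(0x53,0xff) -> 0xac
vd[5] xor(0x7e,0x30) -> 0x4e
vd[6] xor(0x0d,0xee) -> 0xe3
vd[7] xor(0xa0,0x57) -> 0xf7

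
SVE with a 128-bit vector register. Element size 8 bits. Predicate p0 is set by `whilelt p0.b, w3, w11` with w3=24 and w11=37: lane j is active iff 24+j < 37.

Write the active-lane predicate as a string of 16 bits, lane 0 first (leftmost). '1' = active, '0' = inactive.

predicate = 1111111111111000

lane count: 128 div 8 = 16
p0[j] = (24+j < 37); true for j=0..12 → 13 lanes set
bits (lane 0 leftmost): 1111111111111000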